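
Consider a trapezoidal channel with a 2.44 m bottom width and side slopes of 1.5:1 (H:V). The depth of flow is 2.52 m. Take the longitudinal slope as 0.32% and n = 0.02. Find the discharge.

Q = 54.4 m³/s

With bottom width b = 2.44 m and side slope z = 1.5: A = (b + zy)y = (2.44 + 1.5×2.52)×2.52 = 15.67 m²; P = b + 2y√(1+z²) = 2.44 + 2×2.52×1.803 = 11.53 m.
Hydraulic radius R = A/P = 15.67/11.53 = 1.36 m.
Manning's equation: Q = (1/n) A R^(2/3) S^(1/2) = (1/0.02) × 15.67 × 1.36^(2/3) × 0.0032^(1/2) = 54.4 m³/s.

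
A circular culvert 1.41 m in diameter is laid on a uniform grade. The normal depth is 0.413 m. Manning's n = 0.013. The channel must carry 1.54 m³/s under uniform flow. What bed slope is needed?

For a circular section of diameter D = 1.41 m at depth y = 0.413 m, the central angle is θ = 2 arccos(1 − 2y/D) = 2.287 rad. Then A = (D²/8)(θ − sin θ) = 0.3811 m² and P = Dθ/2 = 1.613 m.
Hydraulic radius R = A/P = 0.3811/1.613 = 0.2363 m.
From Manning's equation, S = [nQ / (1 A R^(2/3))]² = [0.013 × 1.54 / (1 × 0.3811 × 0.2363^(2/3))]² = 0.0189.

S = 0.0189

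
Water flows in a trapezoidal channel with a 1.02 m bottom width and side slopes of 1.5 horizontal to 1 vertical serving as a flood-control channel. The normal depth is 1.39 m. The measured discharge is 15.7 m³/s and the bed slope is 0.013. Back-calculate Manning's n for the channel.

With bottom width b = 1.02 m and side slope z = 1.5: A = (b + zy)y = (1.02 + 1.5×1.39)×1.39 = 4.316 m²; P = b + 2y√(1+z²) = 1.02 + 2×1.39×1.803 = 6.032 m.
Hydraulic radius R = A/P = 4.316/6.032 = 0.7155 m.
Rearranging Manning's equation: n = (1/Q) A R^(2/3) S^(1/2) = (1/15.7) × 4.316 × 0.7155^(2/3) × √0.013 = 0.0251.

n = 0.0251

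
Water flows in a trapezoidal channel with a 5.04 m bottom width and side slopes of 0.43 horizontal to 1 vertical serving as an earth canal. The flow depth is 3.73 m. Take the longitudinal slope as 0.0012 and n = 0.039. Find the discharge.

Q = 33.6 m³/s

With bottom width b = 5.04 m and side slope z = 0.43: A = (b + zy)y = (5.04 + 0.43×3.73)×3.73 = 24.78 m²; P = b + 2y√(1+z²) = 5.04 + 2×3.73×1.089 = 13.16 m.
Hydraulic radius R = A/P = 24.78/13.16 = 1.883 m.
Manning's equation: Q = (1/n) A R^(2/3) S^(1/2) = (1/0.039) × 24.78 × 1.883^(2/3) × 0.0012^(1/2) = 33.6 m³/s.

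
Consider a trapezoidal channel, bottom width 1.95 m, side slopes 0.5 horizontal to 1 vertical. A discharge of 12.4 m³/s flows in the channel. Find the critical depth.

At critical depth, Q² T / (g A³) = 1, i.e. A³/T = Q²/g = 12.4²/9.81 = 15.67.
Trying y = 1.09 m: A³/T = 6.616 — too small.
Trying y = 1.41 m: A³/T = 15.61 — ≈ 15.67.

y_c = 1.41 m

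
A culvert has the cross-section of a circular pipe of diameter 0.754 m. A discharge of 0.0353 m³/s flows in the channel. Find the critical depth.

At critical depth, Q² T / (g A³) = 1, i.e. A³/T = Q²/g = 0.0353²/9.81 = 0.000127.
Trying y = 0.126 m: A³/T = 0.0002104 — over.
Trying y = 0.0907 m: A³/T = 0.00005760 — short.
Trying y = 0.111 m: A³/T = 0.0001278 — ≈ 0.000127.

y_c = 0.111 m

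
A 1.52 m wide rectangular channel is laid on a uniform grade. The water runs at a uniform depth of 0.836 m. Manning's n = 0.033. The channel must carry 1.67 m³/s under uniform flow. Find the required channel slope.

Flow area A = b·y = 1.52 × 0.836 = 1.271 m². Wetted perimeter P = b + 2y = 1.52 + 2×0.836 = 3.192 m.
Hydraulic radius R = A/P = 1.271/3.192 = 0.3981 m.
From Manning's equation, S = [nQ / (1 A R^(2/3))]² = [0.033 × 1.67 / (1 × 1.271 × 0.3981^(2/3))]² = 0.00642.

S = 0.00642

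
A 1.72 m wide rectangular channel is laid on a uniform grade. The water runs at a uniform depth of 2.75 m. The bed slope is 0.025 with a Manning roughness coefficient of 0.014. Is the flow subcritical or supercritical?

Flow area A = b·y = 1.72 × 2.75 = 4.73 m². Wetted perimeter P = b + 2y = 1.72 + 2×2.75 = 7.22 m.
Hydraulic radius R = A/P = 4.73/7.22 = 0.6551 m.
V = (1/n) R^(2/3) √S = (1/0.014) × 0.6551^(2/3) × √0.025 = 8.519 m/s. Hydraulic depth D_h = A/T = 4.73/1.72 = 2.75 m.
Froude number Fr = V/√(g·D_h) = 8.519/√(9.81×2.75) = 1.64, which is greater than 1, so the flow is supercritical.

supercritical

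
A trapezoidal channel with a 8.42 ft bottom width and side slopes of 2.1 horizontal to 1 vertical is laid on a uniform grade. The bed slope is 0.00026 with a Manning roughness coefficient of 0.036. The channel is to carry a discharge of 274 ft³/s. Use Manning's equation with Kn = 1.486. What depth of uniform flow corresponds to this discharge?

Manning's equation rearranged: A R^(2/3) = nQ / (1.486·√S) = 0.036 × 274 / (1.486 × √0.00026) = 411.7.
At y = 8.83 ft: A R^(2/3) = 678.4 — over.
At y = 4.98 ft: A R^(2/3) = 194.5 — short.
At y = 7.06 ft: A R^(2/3) = 412 — matches.

y_n = 7.06 ft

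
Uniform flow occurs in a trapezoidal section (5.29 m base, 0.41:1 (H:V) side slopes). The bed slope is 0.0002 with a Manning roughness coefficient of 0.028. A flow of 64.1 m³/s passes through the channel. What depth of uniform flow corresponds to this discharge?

Manning's equation rearranged: A R^(2/3) = nQ / (1·√S) = 0.028 × 64.1 / (√0.0002) = 126.9.
At y = 6.01 m: A R^(2/3) = 86.96 — short.
At y = 8.83 m: A R^(2/3) = 171.8 — over.
At y = 7.46 m: A R^(2/3) = 126.9 — matches.

y_n = 7.46 m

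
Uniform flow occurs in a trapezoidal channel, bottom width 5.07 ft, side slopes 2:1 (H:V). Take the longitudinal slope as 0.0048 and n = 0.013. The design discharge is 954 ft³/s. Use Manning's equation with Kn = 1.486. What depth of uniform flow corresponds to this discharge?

y_n = 4.56 ft

Manning's equation rearranged: A R^(2/3) = nQ / (1.486·√S) = 0.013 × 954 / (1.486 × √0.0048) = 120.5.
Try y = 5.58 ft: A R^(2/3) = 189.1 — high.
Try y = 3.55 ft: A R^(2/3) = 70.01 — low.
Try y = 4.56 ft: A R^(2/3) = 120.5 — ≈ 120.5.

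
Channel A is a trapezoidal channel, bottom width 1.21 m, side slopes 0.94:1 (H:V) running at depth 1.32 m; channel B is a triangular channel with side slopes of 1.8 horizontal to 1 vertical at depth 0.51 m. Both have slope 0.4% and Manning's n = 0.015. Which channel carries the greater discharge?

channel A

Channel A: With bottom width b = 1.21 m and side slope z = 0.94: A = (b + zy)y = (1.21 + 0.94×1.32)×1.32 = 3.235 m²; P = b + 2y√(1+z²) = 1.21 + 2×1.32×1.372 = 4.833 m. Hydraulic radius R = A/P = 3.235/4.833 = 0.6693 m. Q_A = (1/0.015)·3.235·0.6693^(2/3)·√0.004 = 10.44 m³/s.
Channel B: For a triangular section with side slope z = 1.8: A = zy² = 1.8×0.51² = 0.4682 m²; P = 2y√(1+z²) = 2×0.51×2.059 = 2.1 m. Hydraulic radius R = A/P = 0.4682/2.1 = 0.2229 m. Q_B = (1/0.015)·0.4682·0.2229^(2/3)·√0.004 = 0.7257 m³/s.
Q_A = 10.44 m³/s vs Q_B = 0.7257 m³/s, so channel A carries more.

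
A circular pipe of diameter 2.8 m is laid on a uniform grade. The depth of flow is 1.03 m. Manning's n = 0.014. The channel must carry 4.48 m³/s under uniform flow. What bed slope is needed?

S = 0.002

For a circular section of diameter D = 2.8 m at depth y = 1.03 m, the central angle is θ = 2 arccos(1 − 2y/D) = 2.607 rad. Then A = (D²/8)(θ − sin θ) = 2.055 m² and P = Dθ/2 = 3.649 m.
Hydraulic radius R = A/P = 2.055/3.649 = 0.5631 m.
From Manning's equation, S = [nQ / (1 A R^(2/3))]² = [0.014 × 4.48 / (1 × 2.055 × 0.5631^(2/3))]² = 0.002.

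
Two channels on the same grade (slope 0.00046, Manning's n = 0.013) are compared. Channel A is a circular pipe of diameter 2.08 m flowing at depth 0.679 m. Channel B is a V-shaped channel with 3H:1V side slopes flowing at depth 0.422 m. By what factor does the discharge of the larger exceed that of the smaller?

Channel A: For a circular section of diameter D = 2.08 m at depth y = 0.679 m, the central angle is θ = 2 arccos(1 − 2y/D) = 2.433 rad. Then A = (D²/8)(θ − sin θ) = 0.9635 m² and P = Dθ/2 = 2.53 m. Hydraulic radius R = A/P = 0.9635/2.53 = 0.3808 m. Q_A = (1/0.013)·0.9635·0.3808^(2/3)·√0.00046 = 0.8351 m³/s.
Channel B: For a triangular section with side slope z = 3: A = zy² = 3×0.422² = 0.5343 m²; P = 2y√(1+z²) = 2×0.422×3.162 = 2.669 m. Hydraulic radius R = A/P = 0.5343/2.669 = 0.2002 m. Q_B = (1/0.013)·0.5343·0.2002^(2/3)·√0.00046 = 0.3016 m³/s.
The larger discharge is 0.8351 m³/s and the smaller is 0.3016 m³/s; the ratio is 2.77.

2.77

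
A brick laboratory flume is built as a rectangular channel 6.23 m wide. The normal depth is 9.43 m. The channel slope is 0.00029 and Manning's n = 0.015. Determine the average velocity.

V = 2 m/s

Flow area A = b·y = 6.23 × 9.43 = 58.75 m². Wetted perimeter P = b + 2y = 6.23 + 2×9.43 = 25.09 m.
Hydraulic radius R = A/P = 58.75/25.09 = 2.342 m.
From Manning's equation, V = (1/n) R^(2/3) S^(1/2) = (1/0.015) × 2.342^(2/3) × 0.00029^(1/2) = 2 m/s.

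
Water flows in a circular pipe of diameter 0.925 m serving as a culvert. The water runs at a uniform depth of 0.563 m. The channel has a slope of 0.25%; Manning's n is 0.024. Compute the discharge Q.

For a circular section of diameter D = 0.925 m at depth y = 0.563 m, the central angle is θ = 2 arccos(1 − 2y/D) = 3.58 rad. Then A = (D²/8)(θ − sin θ) = 0.4282 m² and P = Dθ/2 = 1.656 m.
Hydraulic radius R = A/P = 0.4282/1.656 = 0.2587 m.
Manning's equation: Q = (1/n) A R^(2/3) S^(1/2) = (1/0.024) × 0.4282 × 0.2587^(2/3) × 0.0025^(1/2) = 0.362 m³/s.

Q = 0.362 m³/s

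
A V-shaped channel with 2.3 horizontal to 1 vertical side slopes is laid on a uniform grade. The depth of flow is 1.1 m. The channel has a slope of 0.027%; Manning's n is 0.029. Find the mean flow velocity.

For a triangular section with side slope z = 2.3: A = zy² = 2.3×1.1² = 2.783 m²; P = 2y√(1+z²) = 2×1.1×2.508 = 5.518 m.
Hydraulic radius R = A/P = 2.783/5.518 = 0.5044 m.
From Manning's equation, V = (1/n) R^(2/3) S^(1/2) = (1/0.029) × 0.5044^(2/3) × 0.00027^(1/2) = 0.359 m/s.

V = 0.359 m/s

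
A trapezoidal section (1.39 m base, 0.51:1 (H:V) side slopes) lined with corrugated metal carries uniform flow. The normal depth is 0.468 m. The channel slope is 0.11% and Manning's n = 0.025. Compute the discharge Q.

With bottom width b = 1.39 m and side slope z = 0.51: A = (b + zy)y = (1.39 + 0.51×0.468)×0.468 = 0.7622 m²; P = b + 2y√(1+z²) = 1.39 + 2×0.468×1.123 = 2.441 m.
Hydraulic radius R = A/P = 0.7622/2.441 = 0.3123 m.
Manning's equation: Q = (1/n) A R^(2/3) S^(1/2) = (1/0.025) × 0.7622 × 0.3123^(2/3) × 0.0011^(1/2) = 0.465 m³/s.

Q = 0.465 m³/s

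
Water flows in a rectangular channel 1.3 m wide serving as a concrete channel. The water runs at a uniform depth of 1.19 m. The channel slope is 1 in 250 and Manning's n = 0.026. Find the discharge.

Q = 2.11 m³/s

Flow area A = b·y = 1.3 × 1.19 = 1.547 m². Wetted perimeter P = b + 2y = 1.3 + 2×1.19 = 3.68 m.
Hydraulic radius R = A/P = 1.547/3.68 = 0.4204 m.
Manning's equation: Q = (1/n) A R^(2/3) S^(1/2) = (1/0.026) × 1.547 × 0.4204^(2/3) × 0.004^(1/2) = 2.11 m³/s.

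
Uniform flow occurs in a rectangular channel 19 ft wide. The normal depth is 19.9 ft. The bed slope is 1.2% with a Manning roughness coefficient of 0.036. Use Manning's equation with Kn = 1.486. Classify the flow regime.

Flow area A = b·y = 19 × 19.9 = 378.1 ft². Wetted perimeter P = b + 2y = 19 + 2×19.9 = 58.8 ft.
Hydraulic radius R = A/P = 378.1/58.8 = 6.43 ft.
V = (1.486/n) R^(2/3) √S = (1.486/0.036) × 6.43^(2/3) × √0.012 = 15.64 ft/s. Hydraulic depth D_h = A/T = 378.1/19 = 19.9 ft.
Froude number Fr = V/√(g·D_h) = 15.64/√(32.2×19.9) = 0.618, which is less than 1, so the flow is subcritical.

subcritical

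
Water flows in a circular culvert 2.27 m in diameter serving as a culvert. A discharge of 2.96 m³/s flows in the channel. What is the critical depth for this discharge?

y_c = 0.786 m

At critical depth, Q² T / (g A³) = 1, i.e. A³/T = Q²/g = 2.96²/9.81 = 0.8931.
At y = 0.707 m: A³/T = 0.5918 — short.
At y = 0.925 m: A³/T = 1.668 — over.
At y = 0.786 m: A³/T = 0.8912 — ≈ 0.8931.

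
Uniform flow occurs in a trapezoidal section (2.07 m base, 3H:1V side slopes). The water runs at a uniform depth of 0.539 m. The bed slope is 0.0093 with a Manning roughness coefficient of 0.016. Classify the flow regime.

supercritical

With bottom width b = 2.07 m and side slope z = 3: A = (b + zy)y = (2.07 + 3×0.539)×0.539 = 1.987 m²; P = b + 2y√(1+z²) = 2.07 + 2×0.539×3.162 = 5.479 m.
Hydraulic radius R = A/P = 1.987/5.479 = 0.3627 m.
V = (1/n) R^(2/3) √S = (1/0.016) × 0.3627^(2/3) × √0.0093 = 3.065 m/s. Hydraulic depth D_h = A/T = 1.987/5.304 = 0.3747 m.
Froude number Fr = V/√(g·D_h) = 3.065/√(9.81×0.3747) = 1.6, which is greater than 1, so the flow is supercritical.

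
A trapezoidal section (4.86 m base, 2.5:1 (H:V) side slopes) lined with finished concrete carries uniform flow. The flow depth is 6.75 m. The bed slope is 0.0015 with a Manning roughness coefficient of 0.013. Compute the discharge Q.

With bottom width b = 4.86 m and side slope z = 2.5: A = (b + zy)y = (4.86 + 2.5×6.75)×6.75 = 146.7 m²; P = b + 2y√(1+z²) = 4.86 + 2×6.75×2.693 = 41.21 m.
Hydraulic radius R = A/P = 146.7/41.21 = 3.56 m.
Manning's equation: Q = (1/n) A R^(2/3) S^(1/2) = (1/0.013) × 146.7 × 3.56^(2/3) × 0.0015^(1/2) = 1020 m³/s.

Q = 1020 m³/s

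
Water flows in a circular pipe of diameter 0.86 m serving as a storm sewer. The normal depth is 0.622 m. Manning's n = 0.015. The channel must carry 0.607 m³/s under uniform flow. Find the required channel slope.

For a circular section of diameter D = 0.86 m at depth y = 0.622 m, the central angle is θ = 2 arccos(1 − 2y/D) = 4.067 rad. Then A = (D²/8)(θ − sin θ) = 0.4499 m² and P = Dθ/2 = 1.749 m.
Hydraulic radius R = A/P = 0.4499/1.749 = 0.2572 m.
From Manning's equation, S = [nQ / (1 A R^(2/3))]² = [0.015 × 0.607 / (1 × 0.4499 × 0.2572^(2/3))]² = 0.0025.

S = 0.0025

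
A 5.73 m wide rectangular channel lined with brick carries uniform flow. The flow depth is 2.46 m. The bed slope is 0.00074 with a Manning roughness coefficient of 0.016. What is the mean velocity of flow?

Flow area A = b·y = 5.73 × 2.46 = 14.1 m². Wetted perimeter P = b + 2y = 5.73 + 2×2.46 = 10.65 m.
Hydraulic radius R = A/P = 14.1/10.65 = 1.324 m.
From Manning's equation, V = (1/n) R^(2/3) S^(1/2) = (1/0.016) × 1.324^(2/3) × 0.00074^(1/2) = 2.05 m/s.

V = 2.05 m/s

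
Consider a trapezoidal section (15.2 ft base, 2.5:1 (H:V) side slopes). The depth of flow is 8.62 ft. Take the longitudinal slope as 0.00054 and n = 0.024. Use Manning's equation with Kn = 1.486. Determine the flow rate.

Q = 1360 ft³/s

With bottom width b = 15.2 ft and side slope z = 2.5: A = (b + zy)y = (15.2 + 2.5×8.62)×8.62 = 316.8 ft²; P = b + 2y√(1+z²) = 15.2 + 2×8.62×2.693 = 61.62 ft.
Hydraulic radius R = A/P = 316.8/61.62 = 5.141 ft.
Manning's equation: Q = (1.486/n) A R^(2/3) S^(1/2) = (1.486/0.024) × 316.8 × 5.141^(2/3) × 0.00054^(1/2) = 1360 ft³/s.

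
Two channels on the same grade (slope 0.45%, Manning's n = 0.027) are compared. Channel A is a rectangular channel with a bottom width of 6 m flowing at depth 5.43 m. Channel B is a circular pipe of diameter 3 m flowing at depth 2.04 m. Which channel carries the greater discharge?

channel A

Channel A: Flow area A = b·y = 6 × 5.43 = 32.58 m². Wetted perimeter P = b + 2y = 6 + 2×5.43 = 16.86 m. Hydraulic radius R = A/P = 32.58/16.86 = 1.932 m. Q_A = (1/0.027)·32.58·1.932^(2/3)·√0.0045 = 125.6 m³/s.
Channel B: For a circular section of diameter D = 3 m at depth y = 2.04 m, the central angle is θ = 2 arccos(1 − 2y/D) = 3.878 rad. Then A = (D²/8)(θ − sin θ) = 5.119 m² and P = Dθ/2 = 5.817 m. Hydraulic radius R = A/P = 5.119/5.817 = 0.8799 m. Q_B = (1/0.027)·5.119·0.8799^(2/3)·√0.0045 = 11.68 m³/s.
Q_A = 125.6 m³/s vs Q_B = 11.68 m³/s, so channel A carries more.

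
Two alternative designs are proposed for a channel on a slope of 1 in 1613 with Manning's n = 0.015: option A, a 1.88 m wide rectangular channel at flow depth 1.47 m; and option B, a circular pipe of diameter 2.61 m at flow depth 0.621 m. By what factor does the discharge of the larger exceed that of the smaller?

Channel A: Flow area A = b·y = 1.88 × 1.47 = 2.764 m². Wetted perimeter P = b + 2y = 1.88 + 2×1.47 = 4.82 m. Hydraulic radius R = A/P = 2.764/4.82 = 0.5734 m. Q_A = (1/0.015)·2.764·0.5734^(2/3)·√0.00062 = 3.166 m³/s.
Channel B: For a circular section of diameter D = 2.61 m at depth y = 0.621 m, the central angle is θ = 2 arccos(1 − 2y/D) = 2.038 rad. Then A = (D²/8)(θ − sin θ) = 0.9754 m² and P = Dθ/2 = 2.66 m. Hydraulic radius R = A/P = 0.9754/2.66 = 0.3667 m. Q_B = (1/0.015)·0.9754·0.3667^(2/3)·√0.00062 = 0.8295 m³/s.
The larger discharge is 3.166 m³/s and the smaller is 0.8295 m³/s; the ratio is 3.82.

3.82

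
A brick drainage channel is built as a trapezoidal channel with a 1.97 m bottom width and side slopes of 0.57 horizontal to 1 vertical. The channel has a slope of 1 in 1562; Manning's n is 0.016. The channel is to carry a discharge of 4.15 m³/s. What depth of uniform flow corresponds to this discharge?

y_n = 1.25 m

Manning's equation rearranged: A R^(2/3) = nQ / (1·√S) = 0.016 × 4.15 / (√0.0006402) = 2.624.
Trying y = 1.08 m: A R^(2/3) = 2.045 — low.
Trying y = 1.42 m: A R^(2/3) = 3.268 — high.
Trying y = 1.25 m: A R^(2/3) = 2.623 — ≈ 2.624.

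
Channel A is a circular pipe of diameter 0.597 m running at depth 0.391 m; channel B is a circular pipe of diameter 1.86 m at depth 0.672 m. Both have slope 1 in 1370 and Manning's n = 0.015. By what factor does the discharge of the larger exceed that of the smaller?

7.56

Channel A: For a circular section of diameter D = 0.597 m at depth y = 0.391 m, the central angle is θ = 2 arccos(1 − 2y/D) = 3.772 rad. Then A = (D²/8)(θ − sin θ) = 0.1943 m² and P = Dθ/2 = 1.126 m. Hydraulic radius R = A/P = 0.1943/1.126 = 0.1726 m. Q_A = (1/0.015)·0.1943·0.1726^(2/3)·√0.0007299 = 0.1085 m³/s.
Channel B: For a circular section of diameter D = 1.86 m at depth y = 0.672 m, the central angle is θ = 2 arccos(1 − 2y/D) = 2.579 rad. Then A = (D²/8)(θ − sin θ) = 0.8849 m² and P = Dθ/2 = 2.399 m. Hydraulic radius R = A/P = 0.8849/2.399 = 0.3689 m. Q_B = (1/0.015)·0.8849·0.3689^(2/3)·√0.0007299 = 0.8198 m³/s.
The larger discharge is 0.8198 m³/s and the smaller is 0.1085 m³/s; the ratio is 7.56.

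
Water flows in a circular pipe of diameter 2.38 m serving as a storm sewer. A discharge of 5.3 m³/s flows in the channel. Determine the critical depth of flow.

At critical depth, Q² T / (g A³) = 1, i.e. A³/T = Q²/g = 5.3²/9.81 = 2.863.
Try y = 0.742 m: A³/T = 0.7526 — too small.
Try y = 1.05 m: A³/T = 2.865 — ≈ 2.863.

y_c = 1.05 m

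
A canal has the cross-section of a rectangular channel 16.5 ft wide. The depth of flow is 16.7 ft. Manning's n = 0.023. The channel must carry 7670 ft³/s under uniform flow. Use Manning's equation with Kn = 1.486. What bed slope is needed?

Flow area A = b·y = 16.5 × 16.7 = 275.6 ft². Wetted perimeter P = b + 2y = 16.5 + 2×16.7 = 49.9 ft.
Hydraulic radius R = A/P = 275.6/49.9 = 5.522 ft.
From Manning's equation, S = [nQ / (1.486 A R^(2/3))]² = [0.023 × 7670 / (1.486 × 275.6 × 5.522^(2/3))]² = 0.019.

S = 0.019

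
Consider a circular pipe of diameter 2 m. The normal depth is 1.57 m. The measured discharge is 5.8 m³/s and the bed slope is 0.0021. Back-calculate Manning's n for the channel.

For a circular section of diameter D = 2 m at depth y = 1.57 m, the central angle is θ = 2 arccos(1 − 2y/D) = 4.355 rad. Then A = (D²/8)(θ − sin θ) = 2.646 m² and P = Dθ/2 = 4.355 m.
Hydraulic radius R = A/P = 2.646/4.355 = 0.6075 m.
Rearranging Manning's equation: n = (1/Q) A R^(2/3) S^(1/2) = (1/5.8) × 2.646 × 0.6075^(2/3) × √0.0021 = 0.015.

n = 0.015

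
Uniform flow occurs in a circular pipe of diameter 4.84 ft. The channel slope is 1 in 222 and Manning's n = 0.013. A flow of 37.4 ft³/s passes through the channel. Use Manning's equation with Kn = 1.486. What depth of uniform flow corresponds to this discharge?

Manning's equation rearranged: A R^(2/3) = nQ / (1.486·√S) = 0.013 × 37.4 / (1.486 × √0.004505) = 4.875.
Try y = 1.74 ft: A R^(2/3) = 5.777 — too large.
Try y = 1.59 ft: A R^(2/3) = 4.871 — close enough.

y_n = 1.59 ft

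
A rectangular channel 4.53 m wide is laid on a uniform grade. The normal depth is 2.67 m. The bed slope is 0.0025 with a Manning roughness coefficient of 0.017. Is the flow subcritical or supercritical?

subcritical

Flow area A = b·y = 4.53 × 2.67 = 12.1 m². Wetted perimeter P = b + 2y = 4.53 + 2×2.67 = 9.87 m.
Hydraulic radius R = A/P = 12.1/9.87 = 1.225 m.
V = (1/n) R^(2/3) √S = (1/0.017) × 1.225^(2/3) × √0.0025 = 3.368 m/s. Hydraulic depth D_h = A/T = 12.1/4.53 = 2.67 m.
Froude number Fr = V/√(g·D_h) = 3.368/√(9.81×2.67) = 0.658, which is less than 1, so the flow is subcritical.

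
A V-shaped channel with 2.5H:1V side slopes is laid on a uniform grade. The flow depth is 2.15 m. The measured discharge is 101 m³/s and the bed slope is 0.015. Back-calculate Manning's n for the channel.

For a triangular section with side slope z = 2.5: A = zy² = 2.5×2.15² = 11.56 m²; P = 2y√(1+z²) = 2×2.15×2.693 = 11.58 m.
Hydraulic radius R = A/P = 11.56/11.58 = 0.9981 m.
Rearranging Manning's equation: n = (1/Q) A R^(2/3) S^(1/2) = (1/101) × 11.56 × 0.9981^(2/3) × √0.015 = 0.014.

n = 0.014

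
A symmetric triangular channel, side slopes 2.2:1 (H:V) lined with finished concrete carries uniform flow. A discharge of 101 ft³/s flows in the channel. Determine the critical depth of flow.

y_c = 2.65 ft

At critical depth, Q² T / (g A³) = 1, i.e. A³/T = Q²/g = 101²/32.2 = 316.8.
Try y = 3 ft: A³/T = 588.1 — high.
Try y = 2.08 ft: A³/T = 94.22 — low.
Try y = 2.65 ft: A³/T = 316.3 — close enough.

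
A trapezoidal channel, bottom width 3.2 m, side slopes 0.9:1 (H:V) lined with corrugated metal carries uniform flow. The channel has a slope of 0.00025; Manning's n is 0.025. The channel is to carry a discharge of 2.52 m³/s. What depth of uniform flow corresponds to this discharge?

y_n = 1.13 m

Manning's equation rearranged: A R^(2/3) = nQ / (1·√S) = 0.025 × 2.52 / (√0.00025) = 3.984.
Try y = 1.33 m: A R^(2/3) = 5.3 — high.
Try y = 1.13 m: A R^(2/3) = 3.981 — matches.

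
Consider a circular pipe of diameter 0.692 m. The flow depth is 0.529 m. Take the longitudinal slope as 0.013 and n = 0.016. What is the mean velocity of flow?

V = 2.51 m/s

For a circular section of diameter D = 0.692 m at depth y = 0.529 m, the central angle is θ = 2 arccos(1 − 2y/D) = 4.256 rad. Then A = (D²/8)(θ − sin θ) = 0.3085 m² and P = Dθ/2 = 1.473 m.
Hydraulic radius R = A/P = 0.3085/1.473 = 0.2095 m.
From Manning's equation, V = (1/n) R^(2/3) S^(1/2) = (1/0.016) × 0.2095^(2/3) × 0.013^(1/2) = 2.51 m/s.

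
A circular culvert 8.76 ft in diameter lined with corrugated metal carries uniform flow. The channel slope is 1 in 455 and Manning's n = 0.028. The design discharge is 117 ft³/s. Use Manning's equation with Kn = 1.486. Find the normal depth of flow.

Manning's equation rearranged: A R^(2/3) = nQ / (1.486·√S) = 0.028 × 117 / (1.486 × √0.002198) = 47.03.
Try y = 3.34 ft: A R^(2/3) = 31.36 — too small.
Try y = 4.74 ft: A R^(2/3) = 57.97 — too large.
Try y = 4.19 ft: A R^(2/3) = 47.1 — ≈ 47.03.

y_n = 4.19 ft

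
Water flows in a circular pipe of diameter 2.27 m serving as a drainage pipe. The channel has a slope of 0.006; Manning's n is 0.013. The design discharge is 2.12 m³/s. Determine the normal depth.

y_n = 0.549 m

Manning's equation rearranged: A R^(2/3) = nQ / (1·√S) = 0.013 × 2.12 / (√0.006) = 0.3558.
Trying y = 0.479 m: A R^(2/3) = 0.2707 — too small.
Trying y = 0.612 m: A R^(2/3) = 0.4411 — too large.
Trying y = 0.549 m: A R^(2/3) = 0.3558 — matches.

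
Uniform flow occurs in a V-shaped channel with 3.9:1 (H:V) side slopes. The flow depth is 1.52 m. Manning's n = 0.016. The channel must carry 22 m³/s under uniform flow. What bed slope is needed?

S = 0.0023

For a triangular section with side slope z = 3.9: A = zy² = 3.9×1.52² = 9.011 m²; P = 2y√(1+z²) = 2×1.52×4.026 = 12.24 m.
Hydraulic radius R = A/P = 9.011/12.24 = 0.7362 m.
From Manning's equation, S = [nQ / (1 A R^(2/3))]² = [0.016 × 22 / (1 × 9.011 × 0.7362^(2/3))]² = 0.0023.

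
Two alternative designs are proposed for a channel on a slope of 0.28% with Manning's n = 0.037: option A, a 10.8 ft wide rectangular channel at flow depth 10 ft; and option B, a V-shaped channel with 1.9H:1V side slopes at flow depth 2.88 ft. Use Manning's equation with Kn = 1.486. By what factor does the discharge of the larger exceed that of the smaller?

13.5

Channel A: Flow area A = b·y = 10.8 × 10 = 108 ft². Wetted perimeter P = b + 2y = 10.8 + 2×10 = 30.8 ft. Hydraulic radius R = A/P = 108/30.8 = 3.506 ft. Q_A = (1.486/0.037)·108·3.506^(2/3)·√0.0028 = 529.7 ft³/s.
Channel B: For a triangular section with side slope z = 1.9: A = zy² = 1.9×2.88² = 15.76 ft²; P = 2y√(1+z²) = 2×2.88×2.147 = 12.37 ft. Hydraulic radius R = A/P = 15.76/12.37 = 1.274 ft. Q_B = (1.486/0.037)·15.76·1.274^(2/3)·√0.0028 = 39.37 ft³/s.
The larger discharge is 529.7 ft³/s and the smaller is 39.37 ft³/s; the ratio is 13.5.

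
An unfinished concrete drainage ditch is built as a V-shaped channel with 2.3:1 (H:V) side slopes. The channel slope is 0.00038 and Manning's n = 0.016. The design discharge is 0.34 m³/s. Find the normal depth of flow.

Manning's equation rearranged: A R^(2/3) = nQ / (1·√S) = 0.016 × 0.34 / (√0.00038) = 0.2791.
Trying y = 0.451 m: A R^(2/3) = 0.1636 — short.
Trying y = 0.551 m: A R^(2/3) = 0.2791 — ≈ 0.2791.

y_n = 0.551 m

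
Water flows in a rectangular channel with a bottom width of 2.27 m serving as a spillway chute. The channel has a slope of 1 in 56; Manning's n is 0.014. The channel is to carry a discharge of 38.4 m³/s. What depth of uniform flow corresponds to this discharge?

Manning's equation rearranged: A R^(2/3) = nQ / (1·√S) = 0.014 × 38.4 / (√0.01786) = 4.023.
Trying y = 1.59 m: A R^(2/3) = 2.742 — too small.
Trying y = 2.66 m: A R^(2/3) = 5.184 — too large.
Trying y = 2.16 m: A R^(2/3) = 4.026 — matches.

y_n = 2.16 m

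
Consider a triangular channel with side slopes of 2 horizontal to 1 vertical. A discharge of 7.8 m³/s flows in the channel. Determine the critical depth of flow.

y_c = 1.25 m

At critical depth, Q² T / (g A³) = 1, i.e. A³/T = Q²/g = 7.8²/9.81 = 6.202.
Trying y = 1.01 m: A³/T = 2.102 — too small.
Trying y = 1.45 m: A³/T = 12.82 — too large.
Trying y = 1.25 m: A³/T = 6.104 — matches.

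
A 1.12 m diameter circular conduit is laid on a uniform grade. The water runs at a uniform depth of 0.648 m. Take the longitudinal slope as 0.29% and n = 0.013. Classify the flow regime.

For a circular section of diameter D = 1.12 m at depth y = 0.648 m, the central angle is θ = 2 arccos(1 − 2y/D) = 3.457 rad. Then A = (D²/8)(θ − sin θ) = 0.5908 m² and P = Dθ/2 = 1.936 m.
Hydraulic radius R = A/P = 0.5908/1.936 = 0.3051 m.
V = (1/n) R^(2/3) √S = (1/0.013) × 0.3051^(2/3) × √0.0029 = 1.878 m/s. Hydraulic depth D_h = A/T = 0.5908/1.106 = 0.5341 m.
Froude number Fr = V/√(g·D_h) = 1.878/√(9.81×0.5341) = 0.82, which is less than 1, so the flow is subcritical.

subcritical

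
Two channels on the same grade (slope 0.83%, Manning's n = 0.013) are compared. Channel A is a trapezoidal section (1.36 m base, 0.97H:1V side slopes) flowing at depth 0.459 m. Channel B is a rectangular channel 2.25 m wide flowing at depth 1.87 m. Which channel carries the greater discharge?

Channel A: With bottom width b = 1.36 m and side slope z = 0.97: A = (b + zy)y = (1.36 + 0.97×0.459)×0.459 = 0.8286 m²; P = b + 2y√(1+z²) = 1.36 + 2×0.459×1.393 = 2.639 m. Hydraulic radius R = A/P = 0.8286/2.639 = 0.314 m. Q_A = (1/0.013)·0.8286·0.314^(2/3)·√0.0083 = 2.683 m³/s.
Channel B: Flow area A = b·y = 2.25 × 1.87 = 4.208 m². Wetted perimeter P = b + 2y = 2.25 + 2×1.87 = 5.99 m. Hydraulic radius R = A/P = 4.208/5.99 = 0.7024 m. Q_B = (1/0.013)·4.208·0.7024^(2/3)·√0.0083 = 23.3 m³/s.
Q_A = 2.683 m³/s vs Q_B = 23.3 m³/s, so channel B carries more.

channel B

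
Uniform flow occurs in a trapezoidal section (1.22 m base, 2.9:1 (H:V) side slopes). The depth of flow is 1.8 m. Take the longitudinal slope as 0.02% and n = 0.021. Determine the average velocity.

With bottom width b = 1.22 m and side slope z = 2.9: A = (b + zy)y = (1.22 + 2.9×1.8)×1.8 = 11.59 m²; P = b + 2y√(1+z²) = 1.22 + 2×1.8×3.068 = 12.26 m.
Hydraulic radius R = A/P = 11.59/12.26 = 0.9453 m.
From Manning's equation, V = (1/n) R^(2/3) S^(1/2) = (1/0.021) × 0.9453^(2/3) × 0.0002^(1/2) = 0.649 m/s.

V = 0.649 m/s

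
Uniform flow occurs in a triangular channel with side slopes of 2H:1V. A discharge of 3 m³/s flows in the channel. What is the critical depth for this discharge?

y_c = 0.856 m

At critical depth, Q² T / (g A³) = 1, i.e. A³/T = Q²/g = 3²/9.81 = 0.9174.
Trying y = 1.06 m: A³/T = 2.676 — over.
Trying y = 0.603 m: A³/T = 0.1594 — short.
Trying y = 0.856 m: A³/T = 0.9192 — close enough.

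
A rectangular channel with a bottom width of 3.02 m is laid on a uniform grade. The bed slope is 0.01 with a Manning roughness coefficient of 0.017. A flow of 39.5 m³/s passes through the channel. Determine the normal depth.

y_n = 2.35 m

Manning's equation rearranged: A R^(2/3) = nQ / (1·√S) = 0.017 × 39.5 / (√0.01) = 6.715.
At y = 2.06 m: A R^(2/3) = 5.675 — short.
At y = 2.78 m: A R^(2/3) = 8.275 — over.
At y = 2.35 m: A R^(2/3) = 6.71 — close enough.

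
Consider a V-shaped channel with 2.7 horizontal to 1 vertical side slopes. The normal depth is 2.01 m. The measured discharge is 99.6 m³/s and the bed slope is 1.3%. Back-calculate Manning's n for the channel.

n = 0.012

For a triangular section with side slope z = 2.7: A = zy² = 2.7×2.01² = 10.91 m²; P = 2y√(1+z²) = 2×2.01×2.879 = 11.57 m.
Hydraulic radius R = A/P = 10.91/11.57 = 0.9424 m.
Rearranging Manning's equation: n = (1/Q) A R^(2/3) S^(1/2) = (1/99.6) × 10.91 × 0.9424^(2/3) × √0.013 = 0.012.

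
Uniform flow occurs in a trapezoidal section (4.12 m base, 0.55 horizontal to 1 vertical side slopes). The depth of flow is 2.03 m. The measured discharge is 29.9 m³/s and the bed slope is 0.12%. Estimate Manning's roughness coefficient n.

n = 0.014

With bottom width b = 4.12 m and side slope z = 0.55: A = (b + zy)y = (4.12 + 0.55×2.03)×2.03 = 10.63 m²; P = b + 2y√(1+z²) = 4.12 + 2×2.03×1.141 = 8.754 m.
Hydraulic radius R = A/P = 10.63/8.754 = 1.214 m.
Rearranging Manning's equation: n = (1/Q) A R^(2/3) S^(1/2) = (1/29.9) × 10.63 × 1.214^(2/3) × √0.0012 = 0.014.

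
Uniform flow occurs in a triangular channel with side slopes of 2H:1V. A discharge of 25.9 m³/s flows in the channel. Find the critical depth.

y_c = 2.03 m

At critical depth, Q² T / (g A³) = 1, i.e. A³/T = Q²/g = 25.9²/9.81 = 68.38.
Trying y = 2.58 m: A³/T = 228.6 — high.
Trying y = 1.77 m: A³/T = 34.75 — low.
Trying y = 2.03 m: A³/T = 68.95 — close enough.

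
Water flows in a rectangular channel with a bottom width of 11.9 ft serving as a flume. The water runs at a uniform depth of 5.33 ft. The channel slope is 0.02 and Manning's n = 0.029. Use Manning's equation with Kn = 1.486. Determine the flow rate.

Flow area A = b·y = 11.9 × 5.33 = 63.43 ft². Wetted perimeter P = b + 2y = 11.9 + 2×5.33 = 22.56 ft.
Hydraulic radius R = A/P = 63.43/22.56 = 2.811 ft.
Manning's equation: Q = (1.486/n) A R^(2/3) S^(1/2) = (1.486/0.029) × 63.43 × 2.811^(2/3) × 0.02^(1/2) = 916 ft³/s.

Q = 916 ft³/s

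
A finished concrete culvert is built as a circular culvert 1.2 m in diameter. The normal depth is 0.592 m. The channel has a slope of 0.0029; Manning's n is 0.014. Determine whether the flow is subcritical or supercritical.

For a circular section of diameter D = 1.2 m at depth y = 0.592 m, the central angle is θ = 2 arccos(1 − 2y/D) = 3.115 rad. Then A = (D²/8)(θ − sin θ) = 0.5559 m² and P = Dθ/2 = 1.869 m.
Hydraulic radius R = A/P = 0.5559/1.869 = 0.2974 m.
V = (1/n) R^(2/3) √S = (1/0.014) × 0.2974^(2/3) × √0.0029 = 1.714 m/s. Hydraulic depth D_h = A/T = 0.5559/1.2 = 0.4633 m.
Froude number Fr = V/√(g·D_h) = 1.714/√(9.81×0.4633) = 0.804, which is less than 1, so the flow is subcritical.

subcritical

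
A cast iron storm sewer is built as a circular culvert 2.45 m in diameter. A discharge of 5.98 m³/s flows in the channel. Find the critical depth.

y_c = 1.11 m

At critical depth, Q² T / (g A³) = 1, i.e. A³/T = Q²/g = 5.98²/9.81 = 3.645.
Trying y = 0.799 m: A³/T = 1.036 — low.
Trying y = 1.33 m: A³/T = 7.318 — high.
Trying y = 1.11 m: A³/T = 3.667 — ≈ 3.645.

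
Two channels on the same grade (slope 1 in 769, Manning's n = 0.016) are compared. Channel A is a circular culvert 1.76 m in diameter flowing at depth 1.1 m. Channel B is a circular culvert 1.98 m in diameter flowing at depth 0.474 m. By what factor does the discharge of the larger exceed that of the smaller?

4.15

Channel A: For a circular section of diameter D = 1.76 m at depth y = 1.1 m, the central angle is θ = 2 arccos(1 − 2y/D) = 3.647 rad. Then A = (D²/8)(θ − sin θ) = 1.6 m² and P = Dθ/2 = 3.209 m. Hydraulic radius R = A/P = 1.6/3.209 = 0.4984 m. Q_A = (1/0.016)·1.6·0.4984^(2/3)·√0.0013 = 2.266 m³/s.
Channel B: For a circular section of diameter D = 1.98 m at depth y = 0.474 m, the central angle is θ = 2 arccos(1 − 2y/D) = 2.045 rad. Then A = (D²/8)(θ − sin θ) = 0.5662 m² and P = Dθ/2 = 2.025 m. Hydraulic radius R = A/P = 0.5662/2.025 = 0.2797 m. Q_B = (1/0.016)·0.5662·0.2797^(2/3)·√0.0013 = 0.5457 m³/s.
The larger discharge is 2.266 m³/s and the smaller is 0.5457 m³/s; the ratio is 4.15.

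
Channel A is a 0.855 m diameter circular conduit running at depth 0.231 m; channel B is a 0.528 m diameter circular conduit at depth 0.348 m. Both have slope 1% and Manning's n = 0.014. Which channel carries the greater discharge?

Channel A: For a circular section of diameter D = 0.855 m at depth y = 0.231 m, the central angle is θ = 2 arccos(1 − 2y/D) = 2.186 rad. Then A = (D²/8)(θ − sin θ) = 0.1252 m² and P = Dθ/2 = 0.9347 m. Hydraulic radius R = A/P = 0.1252/0.9347 = 0.1339 m. Q_A = (1/0.014)·0.1252·0.1339^(2/3)·√0.01 = 0.2341 m³/s.
Channel B: For a circular section of diameter D = 0.528 m at depth y = 0.348 m, the central angle is θ = 2 arccos(1 − 2y/D) = 3.789 rad. Then A = (D²/8)(θ − sin θ) = 0.1531 m² and P = Dθ/2 = 1 m. Hydraulic radius R = A/P = 0.1531/1 = 0.153 m. Q_B = (1/0.014)·0.1531·0.153^(2/3)·√0.01 = 0.3128 m³/s.
Q_A = 0.2341 m³/s vs Q_B = 0.3128 m³/s, so channel B carries more.

channel B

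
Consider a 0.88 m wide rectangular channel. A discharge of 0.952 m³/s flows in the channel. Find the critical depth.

y_c = 0.492 m

For a rectangular channel, critical depth y_c = (q²/g)^(1/3) where q = Q/b = 0.952/0.88 = 1.082 m²/s.
So y_c = (1.082²/9.81)^(1/3) = 0.492 m.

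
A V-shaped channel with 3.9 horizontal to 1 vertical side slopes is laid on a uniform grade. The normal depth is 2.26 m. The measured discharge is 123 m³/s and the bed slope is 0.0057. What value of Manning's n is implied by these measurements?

n = 0.013

For a triangular section with side slope z = 3.9: A = zy² = 3.9×2.26² = 19.92 m²; P = 2y√(1+z²) = 2×2.26×4.026 = 18.2 m.
Hydraulic radius R = A/P = 19.92/18.2 = 1.095 m.
Rearranging Manning's equation: n = (1/Q) A R^(2/3) S^(1/2) = (1/123) × 19.92 × 1.095^(2/3) × √0.0057 = 0.013.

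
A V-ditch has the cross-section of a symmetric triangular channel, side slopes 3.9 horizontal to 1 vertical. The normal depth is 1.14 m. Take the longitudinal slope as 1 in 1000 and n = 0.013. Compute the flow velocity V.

V = 1.64 m/s

For a triangular section with side slope z = 3.9: A = zy² = 3.9×1.14² = 5.068 m²; P = 2y√(1+z²) = 2×1.14×4.026 = 9.18 m.
Hydraulic radius R = A/P = 5.068/9.18 = 0.5521 m.
From Manning's equation, V = (1/n) R^(2/3) S^(1/2) = (1/0.013) × 0.5521^(2/3) × 0.001^(1/2) = 1.64 m/s.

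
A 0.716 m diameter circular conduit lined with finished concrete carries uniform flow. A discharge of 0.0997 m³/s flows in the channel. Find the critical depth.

At critical depth, Q² T / (g A³) = 1, i.e. A³/T = Q²/g = 0.0997²/9.81 = 0.001013.
Trying y = 0.231 m: A³/T = 0.002117 — high.
Trying y = 0.191 m: A³/T = 0.001013 — close enough.

y_c = 0.191 m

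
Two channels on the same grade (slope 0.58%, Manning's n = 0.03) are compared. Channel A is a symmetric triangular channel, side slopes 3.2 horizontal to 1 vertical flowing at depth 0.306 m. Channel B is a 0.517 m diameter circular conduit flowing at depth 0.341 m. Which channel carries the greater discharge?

channel A

Channel A: For a triangular section with side slope z = 3.2: A = zy² = 3.2×0.306² = 0.2996 m²; P = 2y√(1+z²) = 2×0.306×3.353 = 2.052 m. Hydraulic radius R = A/P = 0.2996/2.052 = 0.146 m. Q_A = (1/0.03)·0.2996·0.146^(2/3)·√0.0058 = 0.2109 m³/s.
Channel B: For a circular section of diameter D = 0.517 m at depth y = 0.341 m, the central angle is θ = 2 arccos(1 − 2y/D) = 3.791 rad. Then A = (D²/8)(θ − sin θ) = 0.1469 m² and P = Dθ/2 = 0.98 m. Hydraulic radius R = A/P = 0.1469/0.98 = 0.1499 m. Q_B = (1/0.03)·0.1469·0.1499^(2/3)·√0.0058 = 0.1052 m³/s.
Q_A = 0.2109 m³/s vs Q_B = 0.1052 m³/s, so channel A carries more.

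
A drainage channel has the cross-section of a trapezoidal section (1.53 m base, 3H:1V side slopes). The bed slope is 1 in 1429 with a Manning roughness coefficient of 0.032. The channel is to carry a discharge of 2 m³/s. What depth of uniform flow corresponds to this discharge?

Manning's equation rearranged: A R^(2/3) = nQ / (1·√S) = 0.032 × 2 / (√0.0006998) = 2.419.
Trying y = 1.01 m: A R^(2/3) = 3.209 — too large.
Trying y = 0.889 m: A R^(2/3) = 2.418 — ≈ 2.419.

y_n = 0.889 m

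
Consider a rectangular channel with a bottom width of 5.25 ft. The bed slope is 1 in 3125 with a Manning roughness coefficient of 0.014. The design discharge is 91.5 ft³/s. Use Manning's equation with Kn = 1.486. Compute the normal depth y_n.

y_n = 6.12 ft

Manning's equation rearranged: A R^(2/3) = nQ / (1.486·√S) = 0.014 × 91.5 / (1.486 × √0.00032) = 48.19.
Trying y = 7.71 ft: A R^(2/3) = 63.36 — too large.
Trying y = 4.74 ft: A R^(2/3) = 35.3 — too small.
Trying y = 6.12 ft: A R^(2/3) = 48.19 — close enough.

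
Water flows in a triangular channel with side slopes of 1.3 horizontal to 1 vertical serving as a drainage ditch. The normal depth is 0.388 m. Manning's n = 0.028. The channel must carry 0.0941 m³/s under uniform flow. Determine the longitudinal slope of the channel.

S = 0.0022

For a triangular section with side slope z = 1.3: A = zy² = 1.3×0.388² = 0.1957 m²; P = 2y√(1+z²) = 2×0.388×1.64 = 1.273 m.
Hydraulic radius R = A/P = 0.1957/1.273 = 0.1538 m.
From Manning's equation, S = [nQ / (1 A R^(2/3))]² = [0.028 × 0.0941 / (1 × 0.1957 × 0.1538^(2/3))]² = 0.0022.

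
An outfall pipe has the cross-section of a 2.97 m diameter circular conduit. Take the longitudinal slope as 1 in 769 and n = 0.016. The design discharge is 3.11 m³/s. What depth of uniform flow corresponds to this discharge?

y_n = 0.997 m

Manning's equation rearranged: A R^(2/3) = nQ / (1·√S) = 0.016 × 3.11 / (√0.0013) = 1.38.
At y = 1.26 m: A R^(2/3) = 2.13 — high.
At y = 0.691 m: A R^(2/3) = 0.6744 — low.
At y = 0.997 m: A R^(2/3) = 1.38 — matches.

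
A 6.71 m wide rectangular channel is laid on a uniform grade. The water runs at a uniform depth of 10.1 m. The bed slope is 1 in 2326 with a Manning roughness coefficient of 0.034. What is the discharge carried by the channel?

Flow area A = b·y = 6.71 × 10.1 = 67.77 m². Wetted perimeter P = b + 2y = 6.71 + 2×10.1 = 26.91 m.
Hydraulic radius R = A/P = 67.77/26.91 = 2.518 m.
Manning's equation: Q = (1/n) A R^(2/3) S^(1/2) = (1/0.034) × 67.77 × 2.518^(2/3) × 0.0004299^(1/2) = 76.5 m³/s.

Q = 76.5 m³/s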